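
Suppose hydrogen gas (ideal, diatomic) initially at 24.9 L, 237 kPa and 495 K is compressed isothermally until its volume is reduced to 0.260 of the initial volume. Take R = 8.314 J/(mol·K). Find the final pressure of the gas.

912 kPa

Isothermal: T stays 495 K; PV = const ⇒ V₂ = 6.47 L, P₂ = 912 kPa.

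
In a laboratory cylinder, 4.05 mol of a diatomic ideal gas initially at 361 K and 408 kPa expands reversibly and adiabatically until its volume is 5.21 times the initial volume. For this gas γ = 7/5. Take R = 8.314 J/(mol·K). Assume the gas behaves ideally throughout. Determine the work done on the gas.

-14700 J

V₁ = nRT₁/P₁ = 4.05×8.314×361/408 = 29.8 L.
Adiabatic: TV^(γ−1) = const ⇒ T₂ = 361×(0.192)^0.400 = 187 K; PV^γ = const ⇒ P₂ = 40.5 kPa.
ΔU = nCvΔT = 4.05×20.8×(187−361) = -14700 J.
Q = 0 for an adiabatic process, so W = −ΔU = 14700 J.
Work done on the gas = −W_by = -14700 J.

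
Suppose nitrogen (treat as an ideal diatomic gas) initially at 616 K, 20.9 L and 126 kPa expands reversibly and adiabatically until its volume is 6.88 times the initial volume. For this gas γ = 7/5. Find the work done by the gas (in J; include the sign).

3540 J

n = P₁V₁/(RT₁) = 126×20.9/(8.314×616) = 0.514 mol.
Adiabatic: TV^(γ−1) = const ⇒ T₂ = 616×(0.145)^0.400 = 285 K; PV^γ = const ⇒ P₂ = 8.47 kPa.
ΔU = nCvΔT = 0.514×20.8×(285−616) = -3540 J.
Q = 0 for an adiabatic process, so W = −ΔU = 3540 J.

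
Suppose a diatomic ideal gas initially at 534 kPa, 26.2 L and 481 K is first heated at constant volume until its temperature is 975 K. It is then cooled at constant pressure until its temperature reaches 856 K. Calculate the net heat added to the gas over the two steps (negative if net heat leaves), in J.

n = P₁V₁/(RT₁) = 534×26.2/(8.314×481) = 3.50 mol.
Step 1 — Isochoric: V stays 26.2 L; P/T = const ⇒ T₂ = 975 K, P₂ = 1080 kPa.
W = 0 (no volume change).
ΔU = nCvΔT = 3.50×20.8×(975−481) = 35900 J.
Q = ΔU = 35900 J.
State after step 1: P = 1080 kPa, V = 26.2 L, T = 975 K.
Step 2 — Isobaric: P stays 1080 kPa; V/T = const ⇒ T₂ = 856 K, V₂ = 23.0 L.
W = PΔV = 1080×(23.0−26.2) kPa·L = -3460 J.
ΔU = nCvΔT = 3.50×20.8×(856−975) = -8650 J.
Q = ΔU + W = nCpΔT = -12100 J.
Net over both steps: W = -3460 J, Q = 23800 J, ΔU = 27300 J.

23800 J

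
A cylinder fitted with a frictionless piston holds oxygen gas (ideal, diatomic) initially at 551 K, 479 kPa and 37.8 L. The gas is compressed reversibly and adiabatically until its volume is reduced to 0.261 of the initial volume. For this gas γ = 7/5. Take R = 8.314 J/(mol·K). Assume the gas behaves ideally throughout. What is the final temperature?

Adiabatic: TV^(γ−1) = const ⇒ T₂ = 551×(3.83)^0.400 = 943 K; PV^γ = const ⇒ P₂ = 3140 kPa.

943 K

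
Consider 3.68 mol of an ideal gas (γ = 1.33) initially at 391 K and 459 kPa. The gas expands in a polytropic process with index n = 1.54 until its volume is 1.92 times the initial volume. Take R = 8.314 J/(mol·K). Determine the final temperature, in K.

275 K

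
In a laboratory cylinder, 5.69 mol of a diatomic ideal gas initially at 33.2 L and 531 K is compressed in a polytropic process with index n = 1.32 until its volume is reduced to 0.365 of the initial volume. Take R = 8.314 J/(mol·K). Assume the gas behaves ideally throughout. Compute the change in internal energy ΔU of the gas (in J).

23900 J

P₁ = nRT₁/V₁ = 5.69×8.314×531/33.2 = 757 kPa.
Polytropic n=1.32: T₂ = T₁(V₁/V₂)^(n−1) = 531×(2.74)^0.32 = 733 K; P₂ = P₁(V₁/V₂)^n = 2860 kPa.
For an ideal gas ΔU = nCvΔT with Cv = (5/2)R = 20.8 J/(mol·K).
ΔU = 5.69×20.8×(733−531) = 23900 J.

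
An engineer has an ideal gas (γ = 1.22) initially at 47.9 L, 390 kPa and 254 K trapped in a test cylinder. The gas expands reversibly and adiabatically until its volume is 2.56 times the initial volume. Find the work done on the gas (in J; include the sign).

n = P₁V₁/(RT₁) = 390×47.9/(8.314×254) = 8.85 mol.
Adiabatic: TV^(γ−1) = const ⇒ T₂ = 254×(0.391)^0.220 = 207 K; PV^γ = const ⇒ P₂ = 124 kPa.
ΔU = nCvΔT = 8.85×37.8×(207−254) = -15900 J.
Q = 0 for an adiabatic process, so W = −ΔU = 15900 J.
Work done on the gas = −W_by = -15900 J.

-15900 J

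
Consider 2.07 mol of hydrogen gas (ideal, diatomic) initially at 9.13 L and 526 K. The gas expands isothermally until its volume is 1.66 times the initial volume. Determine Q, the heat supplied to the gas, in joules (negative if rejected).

P₁ = nRT₁/V₁ = 2.07×8.314×526/9.13 = 992 kPa.
Isothermal: T stays 526 K; PV = const ⇒ V₂ = 15.2 L, P₂ = 597 kPa.
ΔU = 0 (ideal gas, T constant).
W = nRT ln(V₂/V₁) = 2.07×8.314×526×ln(1.66) = 4590 J.
Q = ΔU + W = 4590 J.

4590 J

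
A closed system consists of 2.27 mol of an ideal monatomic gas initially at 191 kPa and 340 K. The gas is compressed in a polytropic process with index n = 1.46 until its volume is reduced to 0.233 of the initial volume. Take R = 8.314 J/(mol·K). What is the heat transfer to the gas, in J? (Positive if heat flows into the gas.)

-4130 J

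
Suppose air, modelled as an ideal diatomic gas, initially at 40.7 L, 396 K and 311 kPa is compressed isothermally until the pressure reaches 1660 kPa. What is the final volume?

Isothermal: T stays 396 K; PV = const ⇒ V₂ = 7.63 L, P₂ = 1660 kPa.

7.63 L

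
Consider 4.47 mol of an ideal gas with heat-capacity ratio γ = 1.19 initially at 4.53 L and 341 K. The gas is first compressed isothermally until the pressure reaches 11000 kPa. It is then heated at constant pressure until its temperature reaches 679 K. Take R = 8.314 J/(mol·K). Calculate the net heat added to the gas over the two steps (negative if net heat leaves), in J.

P₁ = nRT₁/V₁ = 4.47×8.314×341/4.53 = 2800 kPa.
Step 1 — Isothermal: T stays 341 K; PV = const ⇒ V₂ = 1.15 L, P₂ = 11000 kPa.
ΔU = 0 (ideal gas, T constant).
W = nRT ln(V₂/V₁) = 4.47×8.314×341×ln(0.254) = -17400 J.
Q = ΔU + W = -17400 J.
State after step 1: P = 11000 kPa, V = 1.15 L, T = 341 K.
Step 2 — Isobaric: P stays 11000 kPa; V/T = const ⇒ T₂ = 679 K, V₂ = 2.29 L.
W = PΔV = 11000×(2.29−1.15) kPa·L = 12600 J.
ΔU = nCvΔT = 4.47×43.8×(679−341) = 66100 J.
Q = ΔU + W = nCpΔT = 78700 J.
Net over both steps: W = -4790 J, Q = 61300 J, ΔU = 66100 J.

61300 J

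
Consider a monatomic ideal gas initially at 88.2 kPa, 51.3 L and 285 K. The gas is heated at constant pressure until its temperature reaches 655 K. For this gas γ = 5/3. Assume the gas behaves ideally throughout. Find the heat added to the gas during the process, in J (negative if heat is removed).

n = P₁V₁/(RT₁) = 88.2×51.3/(8.314×285) = 1.91 mol.
Isobaric: P stays 88.2 kPa; V/T = const ⇒ T₂ = 655 K, V₂ = 118 L.
W = PΔV = 88.2×(118−51.3) kPa·L = 5870 J.
ΔU = nCvΔT = 1.91×12.5×(655−285) = 8810 J.
Q = ΔU + W = nCpΔT = 14700 J.

14700 J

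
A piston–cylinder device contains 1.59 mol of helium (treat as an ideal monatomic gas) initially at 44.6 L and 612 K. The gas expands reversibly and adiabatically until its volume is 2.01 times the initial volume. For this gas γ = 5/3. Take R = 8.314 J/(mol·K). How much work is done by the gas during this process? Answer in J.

4520 J

P₁ = nRT₁/V₁ = 1.59×8.314×612/44.6 = 181 kPa.
Adiabatic: TV^(γ−1) = const ⇒ T₂ = 612×(0.498)^0.667 = 384 K; PV^γ = const ⇒ P₂ = 56.7 kPa.
ΔU = nCvΔT = 1.59×12.5×(384−612) = -4520 J.
Q = 0 for an adiabatic process, so W = −ΔU = 4520 J.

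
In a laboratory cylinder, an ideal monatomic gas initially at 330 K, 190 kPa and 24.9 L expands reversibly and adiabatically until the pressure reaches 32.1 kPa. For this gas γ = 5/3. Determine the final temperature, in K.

162 K

Adiabatic: T₂/T₁ = (P₂/P₁)^((γ−1)/γ) ⇒ T₂ = 330×(0.169)^0.400 = 162 K; V₂ = 72.4 L.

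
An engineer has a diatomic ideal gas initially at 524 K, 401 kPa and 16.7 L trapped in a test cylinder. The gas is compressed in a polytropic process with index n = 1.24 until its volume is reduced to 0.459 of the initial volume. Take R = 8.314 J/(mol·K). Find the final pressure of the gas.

Polytropic n=1.24: T₂ = T₁(V₁/V₂)^(n−1) = 524×(2.18)^0.24 = 632 K; P₂ = P₁(V₁/V₂)^n = 1050 kPa.

1050 kPa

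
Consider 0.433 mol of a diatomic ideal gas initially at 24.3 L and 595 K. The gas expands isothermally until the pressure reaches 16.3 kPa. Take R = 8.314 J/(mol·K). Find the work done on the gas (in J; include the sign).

P₁ = nRT₁/V₁ = 0.433×8.314×595/24.3 = 88.1 kPa.
Isothermal: T stays 595 K; PV = const ⇒ V₂ = 131 L, P₂ = 16.3 kPa.
W = nRT ln(V₂/V₁) = 0.433×8.314×595×ln(5.41) = 3620 J.
Work done on the gas = −W_by = -3620 J.

-3620 J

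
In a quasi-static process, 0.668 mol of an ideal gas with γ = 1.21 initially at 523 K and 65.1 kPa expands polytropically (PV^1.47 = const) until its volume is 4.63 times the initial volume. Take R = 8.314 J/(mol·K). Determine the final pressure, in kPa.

V₁ = nRT₁/P₁ = 0.668×8.314×523/65.1 = 44.6 L.
Polytropic n=1.47: T₂ = T₁(V₁/V₂)^(n−1) = 523×(0.216)^0.47 = 254 K; P₂ = P₁(V₁/V₂)^n = 6.84 kPa.

6.84 kPa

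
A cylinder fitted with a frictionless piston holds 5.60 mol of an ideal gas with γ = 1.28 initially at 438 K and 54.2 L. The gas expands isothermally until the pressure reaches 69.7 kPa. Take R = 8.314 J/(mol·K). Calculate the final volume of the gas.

P₁ = nRT₁/V₁ = 5.60×8.314×438/54.2 = 376 kPa.
Isothermal: T stays 438 K; PV = const ⇒ V₂ = 293 L, P₂ = 69.7 kPa.

293 L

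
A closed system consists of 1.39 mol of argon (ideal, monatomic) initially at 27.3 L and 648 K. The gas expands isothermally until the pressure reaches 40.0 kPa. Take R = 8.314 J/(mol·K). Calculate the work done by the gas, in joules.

14400 J

P₁ = nRT₁/V₁ = 1.39×8.314×648/27.3 = 274 kPa.
Isothermal: T stays 648 K; PV = const ⇒ V₂ = 187 L, P₂ = 40.0 kPa.
W = nRT ln(V₂/V₁) = 1.39×8.314×648×ln(6.86) = 14400 J.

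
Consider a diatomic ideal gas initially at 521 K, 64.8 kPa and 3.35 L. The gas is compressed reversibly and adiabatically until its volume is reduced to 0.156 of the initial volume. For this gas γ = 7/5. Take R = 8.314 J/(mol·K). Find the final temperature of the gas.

1100 K

Adiabatic: TV^(γ−1) = const ⇒ T₂ = 521×(6.41)^0.400 = 1100 K; PV^γ = const ⇒ P₂ = 873 kPa.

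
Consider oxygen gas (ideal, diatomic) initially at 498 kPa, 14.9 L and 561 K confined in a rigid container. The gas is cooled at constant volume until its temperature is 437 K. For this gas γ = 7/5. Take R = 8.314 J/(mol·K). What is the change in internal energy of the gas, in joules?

-4100 J

n = P₁V₁/(RT₁) = 498×14.9/(8.314×561) = 1.59 mol.
Isochoric: V stays 14.9 L; P/T = const ⇒ T₂ = 437 K, P₂ = 388 kPa.
For an ideal gas ΔU = nCvΔT with Cv = (5/2)R = 20.8 J/(mol·K).
ΔU = 1.59×20.8×(437−561) = -4100 J.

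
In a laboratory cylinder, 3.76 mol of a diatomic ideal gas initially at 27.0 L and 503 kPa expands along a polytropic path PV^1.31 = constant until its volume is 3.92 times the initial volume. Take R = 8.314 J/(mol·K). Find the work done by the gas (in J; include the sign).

T₁ = P₁V₁/(nR) = 503×27.0/(3.76×8.314) = 434 K.
Polytropic n=1.31: T₂ = T₁(V₁/V₂)^(n−1) = 434×(0.255)^0.31 = 284 K; P₂ = P₁(V₁/V₂)^n = 84.0 kPa.
W = (P₁V₁−P₂V₂)/(n−1) = (503×27.0−84.0×106)/0.31 = 15100 J.

15100 J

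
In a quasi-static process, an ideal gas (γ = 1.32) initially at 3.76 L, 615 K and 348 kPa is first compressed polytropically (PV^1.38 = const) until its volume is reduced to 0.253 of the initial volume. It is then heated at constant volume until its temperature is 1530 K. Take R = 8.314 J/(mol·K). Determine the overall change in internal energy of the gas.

n = P₁V₁/(RT₁) = 348×3.76/(8.314×615) = 0.256 mol.
Step 1 — Polytropic n=1.38: T₂ = T₁(V₁/V₂)^(n−1) = 615×(3.95)^0.38 = 1040 K; P₂ = P₁(V₁/V₂)^n = 2320 kPa.
W = (P₁V₁−P₂V₂)/(n−1) = (348×3.76−2320×0.951)/0.38 = -2360 J.
ΔU = nCvΔT = 0.256×26.0×(1040−615) = 2800 J.
Q = ΔU + W = 443 J.
State after step 1: P = 2320 kPa, V = 0.951 L, T = 1040 K.
Step 2 — Isochoric: V stays 0.951 L; P/T = const ⇒ T₂ = 1530 K, P₂ = 3420 kPa.
W = 0 (no volume change).
ΔU = nCvΔT = 0.256×26.0×(1530−1040) = 3280 J.
Q = ΔU = 3280 J.
Net over both steps: W = -2360 J, Q = 3720 J, ΔU = 6080 J.

6080 J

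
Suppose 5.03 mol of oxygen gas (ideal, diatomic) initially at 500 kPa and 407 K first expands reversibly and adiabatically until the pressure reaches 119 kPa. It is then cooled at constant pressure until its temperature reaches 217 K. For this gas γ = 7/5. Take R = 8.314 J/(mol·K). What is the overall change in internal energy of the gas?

-19900 J

V₁ = nRT₁/P₁ = 5.03×8.314×407/500 = 34.0 L.
Step 1 — Adiabatic: T₂/T₁ = (P₂/P₁)^((γ−1)/γ) ⇒ T₂ = 407×(0.238)^0.286 = 270 K; V₂ = 94.9 L.
ΔU = nCvΔT = 5.03×20.8×(270−407) = -14300 J.
Q = 0 for an adiabatic process, so W = −ΔU = 14300 J.
State after step 1: P = 119 kPa, V = 94.9 L, T = 270 K.
Step 2 — Isobaric: P stays 119 kPa; V/T = const ⇒ T₂ = 217 K, V₂ = 76.3 L.
W = PΔV = 119×(76.3−94.9) kPa·L = -2220 J.
ΔU = nCvΔT = 5.03×20.8×(217−270) = -5550 J.
Q = ΔU + W = nCpΔT = -7770 J.
Net over both steps: W = 12100 J, Q = -7770 J, ΔU = -19900 J.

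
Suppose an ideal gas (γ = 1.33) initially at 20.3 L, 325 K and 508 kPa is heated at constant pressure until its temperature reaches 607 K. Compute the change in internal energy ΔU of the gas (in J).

n = P₁V₁/(RT₁) = 508×20.3/(8.314×325) = 3.82 mol.
Isobaric: P stays 508 kPa; V/T = const ⇒ T₂ = 607 K, V₂ = 37.9 L.
For an ideal gas ΔU = nCvΔT with Cv = R/(γ−1) = 25.2 J/(mol·K).
ΔU = 3.82×25.2×(607−325) = 27100 J.

27100 J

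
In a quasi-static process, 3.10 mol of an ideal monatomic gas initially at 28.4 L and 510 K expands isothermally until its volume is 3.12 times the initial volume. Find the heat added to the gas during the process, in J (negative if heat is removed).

P₁ = nRT₁/V₁ = 3.10×8.314×510/28.4 = 463 kPa.
Isothermal: T stays 510 K; PV = const ⇒ V₂ = 88.6 L, P₂ = 148 kPa.
ΔU = 0 (ideal gas, T constant).
W = nRT ln(V₂/V₁) = 3.10×8.314×510×ln(3.12) = 15000 J.
Q = ΔU + W = 15000 J.

15000 J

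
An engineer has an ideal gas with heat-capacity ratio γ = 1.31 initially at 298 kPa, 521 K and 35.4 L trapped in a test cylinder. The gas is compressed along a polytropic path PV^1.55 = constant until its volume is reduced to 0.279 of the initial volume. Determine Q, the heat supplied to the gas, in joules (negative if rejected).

n = P₁V₁/(RT₁) = 298×35.4/(8.314×521) = 2.44 mol.
Polytropic n=1.55: T₂ = T₁(V₁/V₂)^(n−1) = 521×(3.58)^0.55 = 1050 K; P₂ = P₁(V₁/V₂)^n = 2160 kPa.
W = (P₁V₁−P₂V₂)/(n−1) = (298×35.4−2160×9.88)/0.55 = -19500 J.
ΔU = nCvΔT = 2.44×26.8×(1050−521) = 34600 J.
Q = ΔU + W = 15100 J.

15100 J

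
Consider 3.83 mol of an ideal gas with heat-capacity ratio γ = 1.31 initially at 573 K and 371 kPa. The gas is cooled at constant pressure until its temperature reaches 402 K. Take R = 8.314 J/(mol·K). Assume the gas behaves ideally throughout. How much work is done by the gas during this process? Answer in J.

-5450 J

V₁ = nRT₁/P₁ = 3.83×8.314×573/371 = 49.2 L.
Isobaric: P stays 371 kPa; V/T = const ⇒ T₂ = 402 K, V₂ = 34.5 L.
W = PΔV = 371×(34.5−49.2) kPa·L = -5450 J.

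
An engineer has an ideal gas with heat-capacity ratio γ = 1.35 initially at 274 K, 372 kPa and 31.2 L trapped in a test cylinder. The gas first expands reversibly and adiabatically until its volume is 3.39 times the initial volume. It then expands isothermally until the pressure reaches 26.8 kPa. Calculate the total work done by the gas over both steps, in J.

19000 J

n = P₁V₁/(RT₁) = 372×31.2/(8.314×274) = 5.09 mol.
Step 1 — Adiabatic: TV^(γ−1) = const ⇒ T₂ = 274×(0.295)^0.350 = 179 K; PV^γ = const ⇒ P₂ = 71.6 kPa.
ΔU = nCvΔT = 5.09×23.8×(179−274) = -11500 J.
Q = 0 for an adiabatic process, so W = −ΔU = 11500 J.
State after step 1: P = 71.6 kPa, V = 106 L, T = 179 K.
Step 2 — Isothermal: T stays 179 K; PV = const ⇒ V₂ = 282 L, P₂ = 26.8 kPa.
ΔU = 0 (ideal gas, T constant).
W = nRT ln(V₂/V₁) = 5.09×8.314×179×ln(2.67) = 7440 J.
Q = ΔU + W = 7440 J.
Net over both steps: W = 19000 J, Q = 7440 J, ΔU = -11500 J.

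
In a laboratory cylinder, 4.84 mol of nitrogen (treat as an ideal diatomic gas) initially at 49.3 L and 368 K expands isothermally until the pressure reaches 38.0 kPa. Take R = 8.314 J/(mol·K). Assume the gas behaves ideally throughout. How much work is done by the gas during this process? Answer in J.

30600 J

P₁ = nRT₁/V₁ = 4.84×8.314×368/49.3 = 300 kPa.
Isothermal: T stays 368 K; PV = const ⇒ V₂ = 390 L, P₂ = 38.0 kPa.
W = nRT ln(V₂/V₁) = 4.84×8.314×368×ln(7.90) = 30600 J.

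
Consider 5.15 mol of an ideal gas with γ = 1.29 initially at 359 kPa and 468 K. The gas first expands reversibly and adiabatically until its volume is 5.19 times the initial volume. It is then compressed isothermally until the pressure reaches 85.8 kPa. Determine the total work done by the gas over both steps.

V₁ = nRT₁/P₁ = 5.15×8.314×468/359 = 55.8 L.
Step 1 — Adiabatic: TV^(γ−1) = const ⇒ T₂ = 468×(0.193)^0.290 = 290 K; PV^γ = const ⇒ P₂ = 42.9 kPa.
ΔU = nCvΔT = 5.15×28.7×(290−468) = -26200 J.
Q = 0 for an adiabatic process, so W = −ΔU = 26200 J.
State after step 1: P = 42.9 kPa, V = 290 L, T = 290 K.
Step 2 — Isothermal: T stays 290 K; PV = const ⇒ V₂ = 145 L, P₂ = 85.8 kPa.
ΔU = 0 (ideal gas, T constant).
W = nRT ln(V₂/V₁) = 5.15×8.314×290×ln(0.500) = -8610 J.
Q = ΔU + W = -8610 J.
Net over both steps: W = 17600 J, Q = -8610 J, ΔU = -26200 J.

17600 J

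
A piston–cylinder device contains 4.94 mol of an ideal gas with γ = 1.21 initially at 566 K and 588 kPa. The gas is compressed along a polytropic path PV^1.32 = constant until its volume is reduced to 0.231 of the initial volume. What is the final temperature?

V₁ = nRT₁/P₁ = 4.94×8.314×566/588 = 39.5 L.
Polytropic n=1.32: T₂ = T₁(V₁/V₂)^(n−1) = 566×(4.33)^0.32 = 905 K; P₂ = P₁(V₁/V₂)^n = 4070 kPa.

905 K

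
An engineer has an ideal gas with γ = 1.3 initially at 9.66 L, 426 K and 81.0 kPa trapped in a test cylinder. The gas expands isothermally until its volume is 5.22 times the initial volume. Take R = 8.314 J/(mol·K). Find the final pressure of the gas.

15.5 kPa

Isothermal: T stays 426 K; PV = const ⇒ V₂ = 50.4 L, P₂ = 15.5 kPa.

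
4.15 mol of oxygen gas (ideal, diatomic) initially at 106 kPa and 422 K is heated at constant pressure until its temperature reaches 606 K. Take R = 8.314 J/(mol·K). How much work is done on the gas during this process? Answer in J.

-6350 J

V₁ = nRT₁/P₁ = 4.15×8.314×422/106 = 137 L.
Isobaric: P stays 106 kPa; V/T = const ⇒ T₂ = 606 K, V₂ = 197 L.
W = PΔV = 106×(197−137) kPa·L = 6350 J.
Work done on the gas = −W_by = -6350 J.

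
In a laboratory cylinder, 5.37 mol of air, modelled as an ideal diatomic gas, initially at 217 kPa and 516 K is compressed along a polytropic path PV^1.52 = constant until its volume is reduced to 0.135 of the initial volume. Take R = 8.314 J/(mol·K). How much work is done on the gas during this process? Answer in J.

81200 J

V₁ = nRT₁/P₁ = 5.37×8.314×516/217 = 106 L.
Polytropic n=1.52: T₂ = T₁(V₁/V₂)^(n−1) = 516×(7.41)^0.52 = 1460 K; P₂ = P₁(V₁/V₂)^n = 4550 kPa.
W = (P₁V₁−P₂V₂)/(n−1) = (217×106−4550×14.3)/0.52 = -81200 J.
Work done on the gas = −W_by = 81200 J.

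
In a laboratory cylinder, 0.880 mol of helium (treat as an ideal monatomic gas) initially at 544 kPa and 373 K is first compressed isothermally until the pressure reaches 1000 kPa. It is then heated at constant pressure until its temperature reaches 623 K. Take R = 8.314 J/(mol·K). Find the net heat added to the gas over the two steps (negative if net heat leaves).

2910 J

V₁ = nRT₁/P₁ = 0.880×8.314×373/544 = 5.02 L.
Step 1 — Isothermal: T stays 373 K; PV = const ⇒ V₂ = 2.73 L, P₂ = 1000 kPa.
ΔU = 0 (ideal gas, T constant).
W = nRT ln(V₂/V₁) = 0.880×8.314×373×ln(0.544) = -1660 J.
Q = ΔU + W = -1660 J.
State after step 1: P = 1000 kPa, V = 2.73 L, T = 373 K.
Step 2 — Isobaric: P stays 1000 kPa; V/T = const ⇒ T₂ = 623 K, V₂ = 4.56 L.
W = PΔV = 1000×(4.56−2.73) kPa·L = 1830 J.
ΔU = nCvΔT = 0.880×12.5×(623−373) = 2740 J.
Q = ΔU + W = nCpΔT = 4570 J.
Net over both steps: W = 168 J, Q = 2910 J, ΔU = 2740 J.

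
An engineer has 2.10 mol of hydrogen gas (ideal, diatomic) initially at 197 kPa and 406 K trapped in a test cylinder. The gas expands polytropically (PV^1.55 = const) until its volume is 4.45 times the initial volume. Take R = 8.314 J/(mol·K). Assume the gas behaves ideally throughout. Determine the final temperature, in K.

V₁ = nRT₁/P₁ = 2.10×8.314×406/197 = 36.0 L.
Polytropic n=1.55: T₂ = T₁(V₁/V₂)^(n−1) = 406×(0.225)^0.55 = 179 K; P₂ = P₁(V₁/V₂)^n = 19.5 kPa.

179 K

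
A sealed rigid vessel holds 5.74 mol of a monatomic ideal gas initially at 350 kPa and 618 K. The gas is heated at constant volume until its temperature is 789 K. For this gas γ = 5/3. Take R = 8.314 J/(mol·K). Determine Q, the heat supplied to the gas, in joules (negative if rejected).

V₁ = nRT₁/P₁ = 5.74×8.314×618/350 = 84.3 L.
Isochoric: V stays 84.3 L; P/T = const ⇒ T₂ = 789 K, P₂ = 447 kPa.
W = 0 (no volume change).
ΔU = nCvΔT = 5.74×12.5×(789−618) = 12200 J.
Q = ΔU = 12200 J.

12200 J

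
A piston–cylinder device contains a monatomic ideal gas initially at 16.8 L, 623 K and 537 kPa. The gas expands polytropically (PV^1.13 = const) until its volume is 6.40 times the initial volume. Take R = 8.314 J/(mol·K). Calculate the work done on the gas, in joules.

-14900 J

n = P₁V₁/(RT₁) = 537×16.8/(8.314×623) = 1.74 mol.
Polytropic n=1.13: T₂ = T₁(V₁/V₂)^(n−1) = 623×(0.156)^0.13 = 489 K; P₂ = P₁(V₁/V₂)^n = 65.9 kPa.
W = (P₁V₁−P₂V₂)/(n−1) = (537×16.8−65.9×108)/0.13 = 14900 J.
Work done on the gas = −W_by = -14900 J.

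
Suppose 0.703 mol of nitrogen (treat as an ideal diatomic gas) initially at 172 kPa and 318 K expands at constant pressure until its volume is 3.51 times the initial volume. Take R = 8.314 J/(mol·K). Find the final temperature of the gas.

V₁ = nRT₁/P₁ = 0.703×8.314×318/172 = 10.8 L.
Isobaric: P stays 172 kPa; V/T = const ⇒ T₂ = 1120 K, V₂ = 37.9 L.

1120 K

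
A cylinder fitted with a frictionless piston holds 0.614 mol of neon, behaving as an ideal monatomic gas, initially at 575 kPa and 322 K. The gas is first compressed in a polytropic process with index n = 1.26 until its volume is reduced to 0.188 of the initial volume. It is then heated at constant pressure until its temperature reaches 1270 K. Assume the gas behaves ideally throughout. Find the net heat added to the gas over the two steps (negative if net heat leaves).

V₁ = nRT₁/P₁ = 0.614×8.314×322/575 = 2.86 L.
Step 1 — Polytropic n=1.26: T₂ = T₁(V₁/V₂)^(n−1) = 322×(5.32)^0.26 = 497 K; P₂ = P₁(V₁/V₂)^n = 4720 kPa.
W = (P₁V₁−P₂V₂)/(n−1) = (575×2.86−4720×0.537)/0.26 = -3440 J.
ΔU = nCvΔT = 0.614×12.5×(497−322) = 1340 J.
Q = ΔU + W = -2100 J.
State after step 1: P = 4720 kPa, V = 0.537 L, T = 497 K.
Step 2 — Isobaric: P stays 4720 kPa; V/T = const ⇒ T₂ = 1270 K, V₂ = 1.37 L.
W = PΔV = 4720×(1.37−0.537) kPa·L = 3940 J.
ΔU = nCvΔT = 0.614×12.5×(1270−497) = 5920 J.
Q = ΔU + W = nCpΔT = 9860 J.
Net over both steps: W = 504 J, Q = 7760 J, ΔU = 7260 J.

7760 J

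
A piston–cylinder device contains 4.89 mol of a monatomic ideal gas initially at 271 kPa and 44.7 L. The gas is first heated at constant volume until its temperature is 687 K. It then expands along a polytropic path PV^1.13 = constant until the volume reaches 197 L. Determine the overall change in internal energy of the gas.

T₁ = P₁V₁/(nR) = 271×44.7/(4.89×8.314) = 298 K.
Step 1 — Isochoric: V stays 44.7 L; P/T = const ⇒ T₂ = 687 K, P₂ = 625 kPa.
W = 0 (no volume change).
ΔU = nCvΔT = 4.89×12.5×(687−298) = 23700 J.
Q = ΔU = 23700 J.
State after step 1: P = 625 kPa, V = 44.7 L, T = 687 K.
Step 2 — Polytropic n=1.13: T₂ = T₁(V₁/V₂)^(n−1) = 687×(0.227)^0.13 = 567 K; P₂ = P₁(V₁/V₂)^n = 117 kPa.
W = (P₁V₁−P₂V₂)/(n−1) = (625×44.7−117×197)/0.13 = 37700 J.
ΔU = nCvΔT = 4.89×12.5×(567−687) = -7350 J.
Q = ΔU + W = 30300 J.
Net over both steps: W = 37700 J, Q = 54100 J, ΔU = 16400 J.

16400 J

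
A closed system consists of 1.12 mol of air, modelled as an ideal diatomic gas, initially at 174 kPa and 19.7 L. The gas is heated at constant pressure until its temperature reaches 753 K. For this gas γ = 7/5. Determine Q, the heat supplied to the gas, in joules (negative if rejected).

T₁ = P₁V₁/(nR) = 174×19.7/(1.12×8.314) = 368 K.
Isobaric: P stays 174 kPa; V/T = const ⇒ T₂ = 753 K, V₂ = 40.3 L.
W = PΔV = 174×(40.3−19.7) kPa·L = 3580 J.
ΔU = nCvΔT = 1.12×20.8×(753−368) = 8960 J.
Q = ΔU + W = nCpΔT = 12500 J.

12500 J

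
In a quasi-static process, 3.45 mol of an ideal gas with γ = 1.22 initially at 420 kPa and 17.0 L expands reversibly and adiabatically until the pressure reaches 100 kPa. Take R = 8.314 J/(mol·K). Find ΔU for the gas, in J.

-7400 J

T₁ = P₁V₁/(nR) = 420×17.0/(3.45×8.314) = 249 K.
Adiabatic: T₂/T₁ = (P₂/P₁)^((γ−1)/γ) ⇒ T₂ = 249×(0.238)^0.180 = 192 K; V₂ = 55.1 L.
For an ideal gas ΔU = nCvΔT with Cv = R/(γ−1) = 37.8 J/(mol·K).
ΔU = 3.45×37.8×(192−249) = -7400 J.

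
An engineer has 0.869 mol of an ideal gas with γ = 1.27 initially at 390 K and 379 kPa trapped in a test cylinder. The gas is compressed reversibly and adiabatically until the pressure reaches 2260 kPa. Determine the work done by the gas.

-4820 J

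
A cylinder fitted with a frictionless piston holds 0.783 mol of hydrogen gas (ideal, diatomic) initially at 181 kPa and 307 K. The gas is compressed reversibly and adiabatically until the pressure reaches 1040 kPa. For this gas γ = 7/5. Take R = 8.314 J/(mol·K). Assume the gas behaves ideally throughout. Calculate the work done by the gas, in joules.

V₁ = nRT₁/P₁ = 0.783×8.314×307/181 = 11.0 L.
Adiabatic: T₂/T₁ = (P₂/P₁)^((γ−1)/γ) ⇒ T₂ = 307×(5.75)^0.286 = 506 K; V₂ = 3.17 L.
ΔU = nCvΔT = 0.783×20.8×(506−307) = 3240 J.
Q = 0 for an adiabatic process, so W = −ΔU = -3240 J.

-3240 J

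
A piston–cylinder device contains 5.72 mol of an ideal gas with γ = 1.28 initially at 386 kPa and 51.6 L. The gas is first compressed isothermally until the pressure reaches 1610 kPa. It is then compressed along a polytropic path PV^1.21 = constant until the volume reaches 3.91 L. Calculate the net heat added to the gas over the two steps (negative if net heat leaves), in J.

-34900 J

T₁ = P₁V₁/(nR) = 386×51.6/(5.72×8.314) = 419 K.
Step 1 — Isothermal: T stays 419 K; PV = const ⇒ V₂ = 12.4 L, P₂ = 1610 kPa.
ΔU = 0 (ideal gas, T constant).
W = nRT ln(V₂/V₁) = 5.72×8.314×419×ln(0.240) = -28400 J.
Q = ΔU + W = -28400 J.
State after step 1: P = 1610 kPa, V = 12.4 L, T = 419 K.
Step 2 — Polytropic n=1.21: T₂ = T₁(V₁/V₂)^(n−1) = 419×(3.16)^0.21 = 533 K; P₂ = P₁(V₁/V₂)^n = 6490 kPa.
W = (P₁V₁−P₂V₂)/(n−1) = (1610×12.4−6490×3.91)/0.21 = -26000 J.
ΔU = nCvΔT = 5.72×29.7×(533−419) = 19500 J.
Q = ΔU + W = -6490 J.
Net over both steps: W = -54400 J, Q = -34900 J, ΔU = 19500 J.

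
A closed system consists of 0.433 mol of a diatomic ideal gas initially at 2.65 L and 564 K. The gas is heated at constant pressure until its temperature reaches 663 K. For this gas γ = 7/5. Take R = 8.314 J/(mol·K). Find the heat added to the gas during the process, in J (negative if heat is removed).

1250 J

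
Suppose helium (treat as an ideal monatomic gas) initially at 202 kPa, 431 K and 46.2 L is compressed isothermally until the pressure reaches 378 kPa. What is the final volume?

Isothermal: T stays 431 K; PV = const ⇒ V₂ = 24.7 L, P₂ = 378 kPa.

24.7 L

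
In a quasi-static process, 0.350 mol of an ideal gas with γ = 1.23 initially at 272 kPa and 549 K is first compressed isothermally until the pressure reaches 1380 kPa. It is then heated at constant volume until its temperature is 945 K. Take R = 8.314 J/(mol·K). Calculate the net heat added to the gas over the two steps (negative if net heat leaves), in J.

V₁ = nRT₁/P₁ = 0.350×8.314×549/272 = 5.87 L.
Step 1 — Isothermal: T stays 549 K; PV = const ⇒ V₂ = 1.16 L, P₂ = 1380 kPa.
ΔU = 0 (ideal gas, T constant).
W = nRT ln(V₂/V₁) = 0.350×8.314×549×ln(0.197) = -2590 J.
Q = ΔU + W = -2590 J.
State after step 1: P = 1380 kPa, V = 1.16 L, T = 549 K.
Step 2 — Isochoric: V stays 1.16 L; P/T = const ⇒ T₂ = 945 K, P₂ = 2380 kPa.
W = 0 (no volume change).
ΔU = nCvΔT = 0.350×36.1×(945−549) = 5010 J.
Q = ΔU = 5010 J.
Net over both steps: W = -2590 J, Q = 2420 J, ΔU = 5010 J.

2420 J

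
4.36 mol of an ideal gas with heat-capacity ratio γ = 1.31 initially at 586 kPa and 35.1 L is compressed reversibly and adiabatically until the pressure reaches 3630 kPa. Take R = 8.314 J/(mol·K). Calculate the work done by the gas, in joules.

-35800 J

T₁ = P₁V₁/(nR) = 586×35.1/(4.36×8.314) = 567 K.
Adiabatic: T₂/T₁ = (P₂/P₁)^((γ−1)/γ) ⇒ T₂ = 567×(6.19)^0.237 = 874 K; V₂ = 8.72 L.
ΔU = nCvΔT = 4.36×26.8×(874−567) = 35800 J.
Q = 0 for an adiabatic process, so W = −ΔU = -35800 J.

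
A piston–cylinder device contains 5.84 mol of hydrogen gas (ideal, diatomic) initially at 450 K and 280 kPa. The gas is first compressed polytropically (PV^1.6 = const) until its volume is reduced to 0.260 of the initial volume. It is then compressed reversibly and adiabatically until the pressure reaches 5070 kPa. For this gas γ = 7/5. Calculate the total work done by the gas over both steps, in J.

-74200 J

V₁ = nRT₁/P₁ = 5.84×8.314×450/280 = 78.0 L.
Step 1 — Polytropic n=1.6: T₂ = T₁(V₁/V₂)^(n−1) = 450×(3.85)^0.60 = 1010 K; P₂ = P₁(V₁/V₂)^n = 2420 kPa.
W = (P₁V₁−P₂V₂)/(n−1) = (280×78.0−2420×20.3)/0.60 = -45300 J.
ΔU = nCvΔT = 5.84×20.8×(1010−450) = 67900 J.
Q = ΔU + W = 22600 J.
State after step 1: P = 2420 kPa, V = 20.3 L, T = 1010 K.
Step 2 — Adiabatic: T₂/T₁ = (P₂/P₁)^((γ−1)/γ) ⇒ T₂ = 1010×(2.10)^0.286 = 1250 K; V₂ = 12.0 L.
ΔU = nCvΔT = 5.84×20.8×(1250−1010) = 28900 J.
Q = 0 for an adiabatic process, so W = −ΔU = -28900 J.
Net over both steps: W = -74200 J, Q = 22600 J, ΔU = 96900 J.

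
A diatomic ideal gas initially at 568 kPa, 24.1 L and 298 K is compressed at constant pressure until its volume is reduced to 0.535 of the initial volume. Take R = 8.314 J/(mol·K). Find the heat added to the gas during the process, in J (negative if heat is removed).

-22300 J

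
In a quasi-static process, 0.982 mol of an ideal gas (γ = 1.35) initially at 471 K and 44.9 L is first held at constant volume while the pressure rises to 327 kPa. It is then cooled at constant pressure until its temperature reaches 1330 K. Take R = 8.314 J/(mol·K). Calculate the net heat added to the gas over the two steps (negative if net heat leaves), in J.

16200 J

P₁ = nRT₁/V₁ = 0.982×8.314×471/44.9 = 85.6 kPa.
Step 1 — Isochoric: V stays 44.9 L; P/T = const ⇒ T₂ = 1800 K, P₂ = 327 kPa.
W = 0 (no volume change).
ΔU = nCvΔT = 0.982×23.8×(1800−471) = 31000 J.
Q = ΔU = 31000 J.
State after step 1: P = 327 kPa, V = 44.9 L, T = 1800 K.
Step 2 — Isobaric: P stays 327 kPa; V/T = const ⇒ T₂ = 1330 K, V₂ = 33.2 L.
W = PΔV = 327×(33.2−44.9) kPa·L = -3820 J.
ΔU = nCvΔT = 0.982×23.8×(1330−1800) = -10900 J.
Q = ΔU + W = nCpΔT = -14700 J.
Net over both steps: W = -3820 J, Q = 16200 J, ΔU = 20000 J.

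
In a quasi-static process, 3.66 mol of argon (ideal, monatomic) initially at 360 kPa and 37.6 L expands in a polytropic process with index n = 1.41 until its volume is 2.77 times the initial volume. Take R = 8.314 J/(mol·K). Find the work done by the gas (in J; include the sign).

T₁ = P₁V₁/(nR) = 360×37.6/(3.66×8.314) = 445 K.
Polytropic n=1.41: T₂ = T₁(V₁/V₂)^(n−1) = 445×(0.361)^0.41 = 293 K; P₂ = P₁(V₁/V₂)^n = 85.6 kPa.
W = (P₁V₁−P₂V₂)/(n−1) = (360×37.6−85.6×104)/0.41 = 11300 J.

11300 J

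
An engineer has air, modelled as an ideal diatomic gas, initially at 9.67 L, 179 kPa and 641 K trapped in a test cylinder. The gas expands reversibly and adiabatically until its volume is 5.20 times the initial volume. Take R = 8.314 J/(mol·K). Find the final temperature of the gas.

331 K

Adiabatic: TV^(γ−1) = const ⇒ T₂ = 641×(0.192)^0.400 = 331 K; PV^γ = const ⇒ P₂ = 17.8 kPa.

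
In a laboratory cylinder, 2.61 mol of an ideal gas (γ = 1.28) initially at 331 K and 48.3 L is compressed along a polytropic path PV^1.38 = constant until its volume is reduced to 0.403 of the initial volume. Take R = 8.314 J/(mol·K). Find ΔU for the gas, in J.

10600 J

P₁ = nRT₁/V₁ = 2.61×8.314×331/48.3 = 149 kPa.
Polytropic n=1.38: T₂ = T₁(V₁/V₂)^(n−1) = 331×(2.48)^0.38 = 468 K; P₂ = P₁(V₁/V₂)^n = 521 kPa.
For an ideal gas ΔU = nCvΔT with Cv = R/(γ−1) = 29.7 J/(mol·K).
ΔU = 2.61×29.7×(468−331) = 10600 J.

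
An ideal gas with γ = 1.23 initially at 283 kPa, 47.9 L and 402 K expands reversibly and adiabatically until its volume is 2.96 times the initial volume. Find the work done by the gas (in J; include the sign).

n = P₁V₁/(RT₁) = 283×47.9/(8.314×402) = 4.06 mol.
Adiabatic: TV^(γ−1) = const ⇒ T₂ = 402×(0.338)^0.230 = 313 K; PV^γ = const ⇒ P₂ = 74.5 kPa.
ΔU = nCvΔT = 4.06×36.1×(313−402) = -13000 J.
Q = 0 for an adiabatic process, so W = −ΔU = 13000 J.

13000 J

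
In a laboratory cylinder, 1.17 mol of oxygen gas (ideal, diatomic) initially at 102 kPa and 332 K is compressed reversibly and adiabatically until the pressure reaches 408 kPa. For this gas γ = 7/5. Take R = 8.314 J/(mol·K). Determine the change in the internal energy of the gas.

V₁ = nRT₁/P₁ = 1.17×8.314×332/102 = 31.7 L.
Adiabatic: T₂/T₁ = (P₂/P₁)^((γ−1)/γ) ⇒ T₂ = 332×(4.00)^0.286 = 493 K; V₂ = 11.8 L.
For an ideal gas ΔU = nCvΔT with Cv = (5/2)R = 20.8 J/(mol·K).
ΔU = 1.17×20.8×(493−332) = 3920 J.

3920 J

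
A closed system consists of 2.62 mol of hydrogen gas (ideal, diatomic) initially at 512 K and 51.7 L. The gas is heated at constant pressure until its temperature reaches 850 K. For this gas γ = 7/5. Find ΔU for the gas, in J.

P₁ = nRT₁/V₁ = 2.62×8.314×512/51.7 = 216 kPa.
Isobaric: P stays 216 kPa; V/T = const ⇒ T₂ = 850 K, V₂ = 85.8 L.
For an ideal gas ΔU = nCvΔT with Cv = (5/2)R = 20.8 J/(mol·K).
ΔU = 2.62×20.8×(850−512) = 18400 J.

18400 J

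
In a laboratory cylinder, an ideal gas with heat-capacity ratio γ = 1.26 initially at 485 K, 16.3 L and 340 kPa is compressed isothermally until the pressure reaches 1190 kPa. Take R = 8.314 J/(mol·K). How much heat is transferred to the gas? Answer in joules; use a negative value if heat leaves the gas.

-6940 J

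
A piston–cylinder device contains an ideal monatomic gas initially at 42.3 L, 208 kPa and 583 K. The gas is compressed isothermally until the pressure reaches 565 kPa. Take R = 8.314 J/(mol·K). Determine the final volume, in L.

15.6 L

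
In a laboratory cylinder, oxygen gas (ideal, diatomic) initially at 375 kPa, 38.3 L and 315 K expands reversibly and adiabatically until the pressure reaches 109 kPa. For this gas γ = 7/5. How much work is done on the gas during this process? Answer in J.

n = P₁V₁/(RT₁) = 375×38.3/(8.314×315) = 5.48 mol.
Adiabatic: T₂/T₁ = (P₂/P₁)^((γ−1)/γ) ⇒ T₂ = 315×(0.291)^0.286 = 221 K; V₂ = 92.6 L.
ΔU = nCvΔT = 5.48×20.8×(221−315) = -10700 J.
Q = 0 for an adiabatic process, so W = −ΔU = 10700 J.
Work done on the gas = −W_by = -10700 J.

-10700 J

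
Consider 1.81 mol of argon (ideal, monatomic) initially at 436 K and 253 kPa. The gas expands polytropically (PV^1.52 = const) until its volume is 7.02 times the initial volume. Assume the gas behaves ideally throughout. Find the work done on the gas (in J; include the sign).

V₁ = nRT₁/P₁ = 1.81×8.314×436/253 = 25.9 L.
Polytropic n=1.52: T₂ = T₁(V₁/V₂)^(n−1) = 436×(0.142)^0.52 = 158 K; P₂ = P₁(V₁/V₂)^n = 13.1 kPa.
W = (P₁V₁−P₂V₂)/(n−1) = (253×25.9−13.1×182)/0.52 = 8040 J.
Work done on the gas = −W_by = -8040 J.

-8040 J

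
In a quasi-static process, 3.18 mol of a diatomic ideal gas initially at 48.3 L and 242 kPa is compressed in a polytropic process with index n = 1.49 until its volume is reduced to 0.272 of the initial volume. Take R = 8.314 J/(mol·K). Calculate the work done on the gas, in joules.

T₁ = P₁V₁/(nR) = 242×48.3/(3.18×8.314) = 442 K.
Polytropic n=1.49: T₂ = T₁(V₁/V₂)^(n−1) = 442×(3.68)^0.49 = 837 K; P₂ = P₁(V₁/V₂)^n = 1680 kPa.
W = (P₁V₁−P₂V₂)/(n−1) = (242×48.3−1680×13.1)/0.49 = -21300 J.
Work done on the gas = −W_by = 21300 J.

21300 J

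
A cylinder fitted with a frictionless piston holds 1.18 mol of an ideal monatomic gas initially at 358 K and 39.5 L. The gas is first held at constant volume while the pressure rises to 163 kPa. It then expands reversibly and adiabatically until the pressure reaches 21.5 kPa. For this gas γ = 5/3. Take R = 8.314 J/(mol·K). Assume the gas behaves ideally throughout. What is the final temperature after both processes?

P₁ = nRT₁/V₁ = 1.18×8.314×358/39.5 = 88.9 kPa.
Step 1 — Isochoric: V stays 39.5 L; P/T = const ⇒ T₂ = 656 K, P₂ = 163 kPa.
W = 0 (no volume change).
ΔU = nCvΔT = 1.18×12.5×(656−358) = 4390 J.
Q = ΔU = 4390 J.
State after step 1: P = 163 kPa, V = 39.5 L, T = 656 K.
Step 2 — Adiabatic: T₂/T₁ = (P₂/P₁)^((γ−1)/γ) ⇒ T₂ = 656×(0.132)^0.400 = 292 K; V₂ = 133 L.
ΔU = nCvΔT = 1.18×12.5×(292−656) = -5360 J.
Q = 0 for an adiabatic process, so W = −ΔU = 5360 J.
Net over both steps: W = 5360 J, Q = 4390 J, ΔU = -973 J.

292 K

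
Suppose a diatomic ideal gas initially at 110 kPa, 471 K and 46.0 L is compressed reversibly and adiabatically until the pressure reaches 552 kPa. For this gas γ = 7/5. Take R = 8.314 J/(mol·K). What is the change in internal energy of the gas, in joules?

7410 J

n = P₁V₁/(RT₁) = 110×46.0/(8.314×471) = 1.29 mol.
Adiabatic: T₂/T₁ = (P₂/P₁)^((γ−1)/γ) ⇒ T₂ = 471×(5.02)^0.286 = 747 K; V₂ = 14.5 L.
For an ideal gas ΔU = nCvΔT with Cv = (5/2)R = 20.8 J/(mol·K).
ΔU = 1.29×20.8×(747−471) = 7410 J.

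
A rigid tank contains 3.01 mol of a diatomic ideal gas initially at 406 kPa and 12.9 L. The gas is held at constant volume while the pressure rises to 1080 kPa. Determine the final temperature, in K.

557 K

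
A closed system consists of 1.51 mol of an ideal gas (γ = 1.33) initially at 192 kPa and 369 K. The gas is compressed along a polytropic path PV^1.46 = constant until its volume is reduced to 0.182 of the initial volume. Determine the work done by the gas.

-12000 J

V₁ = nRT₁/P₁ = 1.51×8.314×369/192 = 24.1 L.
Polytropic n=1.46: T₂ = T₁(V₁/V₂)^(n−1) = 369×(5.49)^0.46 = 808 K; P₂ = P₁(V₁/V₂)^n = 2310 kPa.
W = (P₁V₁−P₂V₂)/(n−1) = (192×24.1−2310×4.39)/0.46 = -12000 J.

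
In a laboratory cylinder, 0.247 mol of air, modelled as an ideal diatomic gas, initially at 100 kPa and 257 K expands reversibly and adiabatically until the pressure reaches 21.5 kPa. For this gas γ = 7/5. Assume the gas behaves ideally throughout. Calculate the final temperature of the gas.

166 K

V₁ = nRT₁/P₁ = 0.247×8.314×257/100 = 5.28 L.
Adiabatic: T₂/T₁ = (P₂/P₁)^((γ−1)/γ) ⇒ T₂ = 257×(0.215)^0.286 = 166 K; V₂ = 15.8 L.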